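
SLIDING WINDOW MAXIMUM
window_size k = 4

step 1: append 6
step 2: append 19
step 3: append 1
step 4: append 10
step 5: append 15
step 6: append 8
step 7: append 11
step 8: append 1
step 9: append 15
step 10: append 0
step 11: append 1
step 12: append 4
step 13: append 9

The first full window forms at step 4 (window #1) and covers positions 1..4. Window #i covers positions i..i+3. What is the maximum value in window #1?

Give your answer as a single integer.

Answer: 19

Derivation:
step 1: append 6 -> window=[6] (not full yet)
step 2: append 19 -> window=[6, 19] (not full yet)
step 3: append 1 -> window=[6, 19, 1] (not full yet)
step 4: append 10 -> window=[6, 19, 1, 10] -> max=19
Window #1 max = 19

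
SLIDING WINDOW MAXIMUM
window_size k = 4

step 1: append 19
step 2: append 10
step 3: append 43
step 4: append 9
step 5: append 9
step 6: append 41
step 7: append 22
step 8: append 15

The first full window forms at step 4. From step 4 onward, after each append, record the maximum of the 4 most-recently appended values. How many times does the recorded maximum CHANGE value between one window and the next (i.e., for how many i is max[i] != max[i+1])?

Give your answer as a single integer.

step 1: append 19 -> window=[19] (not full yet)
step 2: append 10 -> window=[19, 10] (not full yet)
step 3: append 43 -> window=[19, 10, 43] (not full yet)
step 4: append 9 -> window=[19, 10, 43, 9] -> max=43
step 5: append 9 -> window=[10, 43, 9, 9] -> max=43
step 6: append 41 -> window=[43, 9, 9, 41] -> max=43
step 7: append 22 -> window=[9, 9, 41, 22] -> max=41
step 8: append 15 -> window=[9, 41, 22, 15] -> max=41
Recorded maximums: 43 43 43 41 41
Changes between consecutive maximums: 1

Answer: 1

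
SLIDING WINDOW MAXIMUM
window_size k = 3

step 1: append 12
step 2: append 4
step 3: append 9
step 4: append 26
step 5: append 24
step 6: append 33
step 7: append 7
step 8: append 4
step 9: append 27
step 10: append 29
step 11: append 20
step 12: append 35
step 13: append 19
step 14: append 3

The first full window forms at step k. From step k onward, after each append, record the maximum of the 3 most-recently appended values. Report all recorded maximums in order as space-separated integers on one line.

step 1: append 12 -> window=[12] (not full yet)
step 2: append 4 -> window=[12, 4] (not full yet)
step 3: append 9 -> window=[12, 4, 9] -> max=12
step 4: append 26 -> window=[4, 9, 26] -> max=26
step 5: append 24 -> window=[9, 26, 24] -> max=26
step 6: append 33 -> window=[26, 24, 33] -> max=33
step 7: append 7 -> window=[24, 33, 7] -> max=33
step 8: append 4 -> window=[33, 7, 4] -> max=33
step 9: append 27 -> window=[7, 4, 27] -> max=27
step 10: append 29 -> window=[4, 27, 29] -> max=29
step 11: append 20 -> window=[27, 29, 20] -> max=29
step 12: append 35 -> window=[29, 20, 35] -> max=35
step 13: append 19 -> window=[20, 35, 19] -> max=35
step 14: append 3 -> window=[35, 19, 3] -> max=35

Answer: 12 26 26 33 33 33 27 29 29 35 35 35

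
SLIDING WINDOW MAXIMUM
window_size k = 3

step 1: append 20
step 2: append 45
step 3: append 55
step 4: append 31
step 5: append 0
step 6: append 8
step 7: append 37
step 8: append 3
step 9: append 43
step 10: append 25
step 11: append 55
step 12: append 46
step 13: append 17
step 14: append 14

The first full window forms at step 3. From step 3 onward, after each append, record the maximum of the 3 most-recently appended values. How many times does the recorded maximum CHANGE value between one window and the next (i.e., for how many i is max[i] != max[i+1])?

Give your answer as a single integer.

step 1: append 20 -> window=[20] (not full yet)
step 2: append 45 -> window=[20, 45] (not full yet)
step 3: append 55 -> window=[20, 45, 55] -> max=55
step 4: append 31 -> window=[45, 55, 31] -> max=55
step 5: append 0 -> window=[55, 31, 0] -> max=55
step 6: append 8 -> window=[31, 0, 8] -> max=31
step 7: append 37 -> window=[0, 8, 37] -> max=37
step 8: append 3 -> window=[8, 37, 3] -> max=37
step 9: append 43 -> window=[37, 3, 43] -> max=43
step 10: append 25 -> window=[3, 43, 25] -> max=43
step 11: append 55 -> window=[43, 25, 55] -> max=55
step 12: append 46 -> window=[25, 55, 46] -> max=55
step 13: append 17 -> window=[55, 46, 17] -> max=55
step 14: append 14 -> window=[46, 17, 14] -> max=46
Recorded maximums: 55 55 55 31 37 37 43 43 55 55 55 46
Changes between consecutive maximums: 5

Answer: 5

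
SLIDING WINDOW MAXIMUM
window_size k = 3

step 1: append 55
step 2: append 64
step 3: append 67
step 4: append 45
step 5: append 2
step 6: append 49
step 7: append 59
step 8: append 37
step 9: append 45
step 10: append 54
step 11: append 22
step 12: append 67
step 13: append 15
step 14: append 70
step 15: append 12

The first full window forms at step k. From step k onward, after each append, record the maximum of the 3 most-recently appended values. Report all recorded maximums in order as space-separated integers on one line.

Answer: 67 67 67 49 59 59 59 54 54 67 67 70 70

Derivation:
step 1: append 55 -> window=[55] (not full yet)
step 2: append 64 -> window=[55, 64] (not full yet)
step 3: append 67 -> window=[55, 64, 67] -> max=67
step 4: append 45 -> window=[64, 67, 45] -> max=67
step 5: append 2 -> window=[67, 45, 2] -> max=67
step 6: append 49 -> window=[45, 2, 49] -> max=49
step 7: append 59 -> window=[2, 49, 59] -> max=59
step 8: append 37 -> window=[49, 59, 37] -> max=59
step 9: append 45 -> window=[59, 37, 45] -> max=59
step 10: append 54 -> window=[37, 45, 54] -> max=54
step 11: append 22 -> window=[45, 54, 22] -> max=54
step 12: append 67 -> window=[54, 22, 67] -> max=67
step 13: append 15 -> window=[22, 67, 15] -> max=67
step 14: append 70 -> window=[67, 15, 70] -> max=70
step 15: append 12 -> window=[15, 70, 12] -> max=70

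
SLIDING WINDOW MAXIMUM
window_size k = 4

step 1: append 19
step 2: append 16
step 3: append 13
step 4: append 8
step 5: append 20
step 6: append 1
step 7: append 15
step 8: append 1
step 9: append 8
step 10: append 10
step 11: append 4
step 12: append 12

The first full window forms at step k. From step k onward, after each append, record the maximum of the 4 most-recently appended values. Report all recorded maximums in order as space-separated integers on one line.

step 1: append 19 -> window=[19] (not full yet)
step 2: append 16 -> window=[19, 16] (not full yet)
step 3: append 13 -> window=[19, 16, 13] (not full yet)
step 4: append 8 -> window=[19, 16, 13, 8] -> max=19
step 5: append 20 -> window=[16, 13, 8, 20] -> max=20
step 6: append 1 -> window=[13, 8, 20, 1] -> max=20
step 7: append 15 -> window=[8, 20, 1, 15] -> max=20
step 8: append 1 -> window=[20, 1, 15, 1] -> max=20
step 9: append 8 -> window=[1, 15, 1, 8] -> max=15
step 10: append 10 -> window=[15, 1, 8, 10] -> max=15
step 11: append 4 -> window=[1, 8, 10, 4] -> max=10
step 12: append 12 -> window=[8, 10, 4, 12] -> max=12

Answer: 19 20 20 20 20 15 15 10 12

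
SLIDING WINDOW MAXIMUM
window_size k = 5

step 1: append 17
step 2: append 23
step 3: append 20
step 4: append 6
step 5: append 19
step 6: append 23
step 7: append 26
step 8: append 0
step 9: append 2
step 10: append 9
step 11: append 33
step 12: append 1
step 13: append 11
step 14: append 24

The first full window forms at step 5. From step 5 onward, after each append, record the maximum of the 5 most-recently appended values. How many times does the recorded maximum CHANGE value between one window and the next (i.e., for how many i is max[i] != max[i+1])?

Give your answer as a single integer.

Answer: 2

Derivation:
step 1: append 17 -> window=[17] (not full yet)
step 2: append 23 -> window=[17, 23] (not full yet)
step 3: append 20 -> window=[17, 23, 20] (not full yet)
step 4: append 6 -> window=[17, 23, 20, 6] (not full yet)
step 5: append 19 -> window=[17, 23, 20, 6, 19] -> max=23
step 6: append 23 -> window=[23, 20, 6, 19, 23] -> max=23
step 7: append 26 -> window=[20, 6, 19, 23, 26] -> max=26
step 8: append 0 -> window=[6, 19, 23, 26, 0] -> max=26
step 9: append 2 -> window=[19, 23, 26, 0, 2] -> max=26
step 10: append 9 -> window=[23, 26, 0, 2, 9] -> max=26
step 11: append 33 -> window=[26, 0, 2, 9, 33] -> max=33
step 12: append 1 -> window=[0, 2, 9, 33, 1] -> max=33
step 13: append 11 -> window=[2, 9, 33, 1, 11] -> max=33
step 14: append 24 -> window=[9, 33, 1, 11, 24] -> max=33
Recorded maximums: 23 23 26 26 26 26 33 33 33 33
Changes between consecutive maximums: 2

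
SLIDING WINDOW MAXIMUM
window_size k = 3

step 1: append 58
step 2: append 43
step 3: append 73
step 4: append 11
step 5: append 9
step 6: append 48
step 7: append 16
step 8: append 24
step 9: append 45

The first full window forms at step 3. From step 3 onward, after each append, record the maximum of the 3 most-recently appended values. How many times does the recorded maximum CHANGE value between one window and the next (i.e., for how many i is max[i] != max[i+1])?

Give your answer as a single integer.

Answer: 2

Derivation:
step 1: append 58 -> window=[58] (not full yet)
step 2: append 43 -> window=[58, 43] (not full yet)
step 3: append 73 -> window=[58, 43, 73] -> max=73
step 4: append 11 -> window=[43, 73, 11] -> max=73
step 5: append 9 -> window=[73, 11, 9] -> max=73
step 6: append 48 -> window=[11, 9, 48] -> max=48
step 7: append 16 -> window=[9, 48, 16] -> max=48
step 8: append 24 -> window=[48, 16, 24] -> max=48
step 9: append 45 -> window=[16, 24, 45] -> max=45
Recorded maximums: 73 73 73 48 48 48 45
Changes between consecutive maximums: 2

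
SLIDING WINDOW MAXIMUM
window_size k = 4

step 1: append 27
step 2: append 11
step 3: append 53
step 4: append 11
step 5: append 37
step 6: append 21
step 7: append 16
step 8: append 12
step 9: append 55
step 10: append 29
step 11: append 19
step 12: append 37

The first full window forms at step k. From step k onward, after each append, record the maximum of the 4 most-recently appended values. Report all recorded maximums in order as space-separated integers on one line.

step 1: append 27 -> window=[27] (not full yet)
step 2: append 11 -> window=[27, 11] (not full yet)
step 3: append 53 -> window=[27, 11, 53] (not full yet)
step 4: append 11 -> window=[27, 11, 53, 11] -> max=53
step 5: append 37 -> window=[11, 53, 11, 37] -> max=53
step 6: append 21 -> window=[53, 11, 37, 21] -> max=53
step 7: append 16 -> window=[11, 37, 21, 16] -> max=37
step 8: append 12 -> window=[37, 21, 16, 12] -> max=37
step 9: append 55 -> window=[21, 16, 12, 55] -> max=55
step 10: append 29 -> window=[16, 12, 55, 29] -> max=55
step 11: append 19 -> window=[12, 55, 29, 19] -> max=55
step 12: append 37 -> window=[55, 29, 19, 37] -> max=55

Answer: 53 53 53 37 37 55 55 55 55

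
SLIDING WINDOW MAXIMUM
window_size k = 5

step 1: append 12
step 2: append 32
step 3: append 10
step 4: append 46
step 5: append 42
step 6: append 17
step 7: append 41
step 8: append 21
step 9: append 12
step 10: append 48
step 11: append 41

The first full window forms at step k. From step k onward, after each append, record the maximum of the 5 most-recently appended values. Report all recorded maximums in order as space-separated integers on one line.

Answer: 46 46 46 46 42 48 48

Derivation:
step 1: append 12 -> window=[12] (not full yet)
step 2: append 32 -> window=[12, 32] (not full yet)
step 3: append 10 -> window=[12, 32, 10] (not full yet)
step 4: append 46 -> window=[12, 32, 10, 46] (not full yet)
step 5: append 42 -> window=[12, 32, 10, 46, 42] -> max=46
step 6: append 17 -> window=[32, 10, 46, 42, 17] -> max=46
step 7: append 41 -> window=[10, 46, 42, 17, 41] -> max=46
step 8: append 21 -> window=[46, 42, 17, 41, 21] -> max=46
step 9: append 12 -> window=[42, 17, 41, 21, 12] -> max=42
step 10: append 48 -> window=[17, 41, 21, 12, 48] -> max=48
step 11: append 41 -> window=[41, 21, 12, 48, 41] -> max=48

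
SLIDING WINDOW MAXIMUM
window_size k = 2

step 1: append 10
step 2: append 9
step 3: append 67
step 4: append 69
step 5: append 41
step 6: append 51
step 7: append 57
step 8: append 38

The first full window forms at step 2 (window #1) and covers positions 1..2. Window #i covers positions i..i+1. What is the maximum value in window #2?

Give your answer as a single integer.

Answer: 67

Derivation:
step 1: append 10 -> window=[10] (not full yet)
step 2: append 9 -> window=[10, 9] -> max=10
step 3: append 67 -> window=[9, 67] -> max=67
Window #2 max = 67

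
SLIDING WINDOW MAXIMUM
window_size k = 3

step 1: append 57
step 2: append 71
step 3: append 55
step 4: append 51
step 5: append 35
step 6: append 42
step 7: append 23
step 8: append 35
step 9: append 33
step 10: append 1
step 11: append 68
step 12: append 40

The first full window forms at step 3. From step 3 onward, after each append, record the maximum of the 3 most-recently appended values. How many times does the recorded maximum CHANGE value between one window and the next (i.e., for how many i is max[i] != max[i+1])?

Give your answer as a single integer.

Answer: 5

Derivation:
step 1: append 57 -> window=[57] (not full yet)
step 2: append 71 -> window=[57, 71] (not full yet)
step 3: append 55 -> window=[57, 71, 55] -> max=71
step 4: append 51 -> window=[71, 55, 51] -> max=71
step 5: append 35 -> window=[55, 51, 35] -> max=55
step 6: append 42 -> window=[51, 35, 42] -> max=51
step 7: append 23 -> window=[35, 42, 23] -> max=42
step 8: append 35 -> window=[42, 23, 35] -> max=42
step 9: append 33 -> window=[23, 35, 33] -> max=35
step 10: append 1 -> window=[35, 33, 1] -> max=35
step 11: append 68 -> window=[33, 1, 68] -> max=68
step 12: append 40 -> window=[1, 68, 40] -> max=68
Recorded maximums: 71 71 55 51 42 42 35 35 68 68
Changes between consecutive maximums: 5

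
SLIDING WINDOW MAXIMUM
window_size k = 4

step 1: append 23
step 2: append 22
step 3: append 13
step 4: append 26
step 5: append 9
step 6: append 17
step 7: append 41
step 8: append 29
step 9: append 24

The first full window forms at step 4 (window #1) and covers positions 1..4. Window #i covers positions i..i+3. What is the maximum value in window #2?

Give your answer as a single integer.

step 1: append 23 -> window=[23] (not full yet)
step 2: append 22 -> window=[23, 22] (not full yet)
step 3: append 13 -> window=[23, 22, 13] (not full yet)
step 4: append 26 -> window=[23, 22, 13, 26] -> max=26
step 5: append 9 -> window=[22, 13, 26, 9] -> max=26
Window #2 max = 26

Answer: 26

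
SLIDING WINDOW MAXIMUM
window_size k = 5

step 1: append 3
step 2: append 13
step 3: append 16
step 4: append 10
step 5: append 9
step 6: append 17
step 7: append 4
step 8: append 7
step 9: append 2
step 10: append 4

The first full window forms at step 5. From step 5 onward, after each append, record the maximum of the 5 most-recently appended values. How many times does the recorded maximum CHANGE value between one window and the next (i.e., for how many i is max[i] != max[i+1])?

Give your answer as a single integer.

Answer: 1

Derivation:
step 1: append 3 -> window=[3] (not full yet)
step 2: append 13 -> window=[3, 13] (not full yet)
step 3: append 16 -> window=[3, 13, 16] (not full yet)
step 4: append 10 -> window=[3, 13, 16, 10] (not full yet)
step 5: append 9 -> window=[3, 13, 16, 10, 9] -> max=16
step 6: append 17 -> window=[13, 16, 10, 9, 17] -> max=17
step 7: append 4 -> window=[16, 10, 9, 17, 4] -> max=17
step 8: append 7 -> window=[10, 9, 17, 4, 7] -> max=17
step 9: append 2 -> window=[9, 17, 4, 7, 2] -> max=17
step 10: append 4 -> window=[17, 4, 7, 2, 4] -> max=17
Recorded maximums: 16 17 17 17 17 17
Changes between consecutive maximums: 1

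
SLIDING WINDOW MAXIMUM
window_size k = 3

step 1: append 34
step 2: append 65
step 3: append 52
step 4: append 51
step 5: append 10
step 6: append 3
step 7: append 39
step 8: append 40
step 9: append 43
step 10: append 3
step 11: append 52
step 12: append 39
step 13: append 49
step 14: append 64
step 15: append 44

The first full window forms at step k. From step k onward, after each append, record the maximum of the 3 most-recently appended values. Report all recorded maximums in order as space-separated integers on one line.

step 1: append 34 -> window=[34] (not full yet)
step 2: append 65 -> window=[34, 65] (not full yet)
step 3: append 52 -> window=[34, 65, 52] -> max=65
step 4: append 51 -> window=[65, 52, 51] -> max=65
step 5: append 10 -> window=[52, 51, 10] -> max=52
step 6: append 3 -> window=[51, 10, 3] -> max=51
step 7: append 39 -> window=[10, 3, 39] -> max=39
step 8: append 40 -> window=[3, 39, 40] -> max=40
step 9: append 43 -> window=[39, 40, 43] -> max=43
step 10: append 3 -> window=[40, 43, 3] -> max=43
step 11: append 52 -> window=[43, 3, 52] -> max=52
step 12: append 39 -> window=[3, 52, 39] -> max=52
step 13: append 49 -> window=[52, 39, 49] -> max=52
step 14: append 64 -> window=[39, 49, 64] -> max=64
step 15: append 44 -> window=[49, 64, 44] -> max=64

Answer: 65 65 52 51 39 40 43 43 52 52 52 64 64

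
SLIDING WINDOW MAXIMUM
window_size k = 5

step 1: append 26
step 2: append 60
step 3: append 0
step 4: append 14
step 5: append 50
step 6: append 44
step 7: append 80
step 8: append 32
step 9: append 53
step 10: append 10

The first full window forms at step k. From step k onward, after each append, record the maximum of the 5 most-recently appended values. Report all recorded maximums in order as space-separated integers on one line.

step 1: append 26 -> window=[26] (not full yet)
step 2: append 60 -> window=[26, 60] (not full yet)
step 3: append 0 -> window=[26, 60, 0] (not full yet)
step 4: append 14 -> window=[26, 60, 0, 14] (not full yet)
step 5: append 50 -> window=[26, 60, 0, 14, 50] -> max=60
step 6: append 44 -> window=[60, 0, 14, 50, 44] -> max=60
step 7: append 80 -> window=[0, 14, 50, 44, 80] -> max=80
step 8: append 32 -> window=[14, 50, 44, 80, 32] -> max=80
step 9: append 53 -> window=[50, 44, 80, 32, 53] -> max=80
step 10: append 10 -> window=[44, 80, 32, 53, 10] -> max=80

Answer: 60 60 80 80 80 80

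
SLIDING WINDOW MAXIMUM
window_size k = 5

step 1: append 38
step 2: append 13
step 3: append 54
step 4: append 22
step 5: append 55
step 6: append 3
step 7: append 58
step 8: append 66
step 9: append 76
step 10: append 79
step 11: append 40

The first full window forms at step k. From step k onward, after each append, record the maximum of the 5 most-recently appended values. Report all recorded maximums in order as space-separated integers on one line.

step 1: append 38 -> window=[38] (not full yet)
step 2: append 13 -> window=[38, 13] (not full yet)
step 3: append 54 -> window=[38, 13, 54] (not full yet)
step 4: append 22 -> window=[38, 13, 54, 22] (not full yet)
step 5: append 55 -> window=[38, 13, 54, 22, 55] -> max=55
step 6: append 3 -> window=[13, 54, 22, 55, 3] -> max=55
step 7: append 58 -> window=[54, 22, 55, 3, 58] -> max=58
step 8: append 66 -> window=[22, 55, 3, 58, 66] -> max=66
step 9: append 76 -> window=[55, 3, 58, 66, 76] -> max=76
step 10: append 79 -> window=[3, 58, 66, 76, 79] -> max=79
step 11: append 40 -> window=[58, 66, 76, 79, 40] -> max=79

Answer: 55 55 58 66 76 79 79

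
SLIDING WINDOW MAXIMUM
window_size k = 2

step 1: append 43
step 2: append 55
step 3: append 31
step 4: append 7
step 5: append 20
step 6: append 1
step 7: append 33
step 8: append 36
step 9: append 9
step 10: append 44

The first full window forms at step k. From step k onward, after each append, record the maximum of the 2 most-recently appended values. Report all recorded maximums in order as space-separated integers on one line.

step 1: append 43 -> window=[43] (not full yet)
step 2: append 55 -> window=[43, 55] -> max=55
step 3: append 31 -> window=[55, 31] -> max=55
step 4: append 7 -> window=[31, 7] -> max=31
step 5: append 20 -> window=[7, 20] -> max=20
step 6: append 1 -> window=[20, 1] -> max=20
step 7: append 33 -> window=[1, 33] -> max=33
step 8: append 36 -> window=[33, 36] -> max=36
step 9: append 9 -> window=[36, 9] -> max=36
step 10: append 44 -> window=[9, 44] -> max=44

Answer: 55 55 31 20 20 33 36 36 44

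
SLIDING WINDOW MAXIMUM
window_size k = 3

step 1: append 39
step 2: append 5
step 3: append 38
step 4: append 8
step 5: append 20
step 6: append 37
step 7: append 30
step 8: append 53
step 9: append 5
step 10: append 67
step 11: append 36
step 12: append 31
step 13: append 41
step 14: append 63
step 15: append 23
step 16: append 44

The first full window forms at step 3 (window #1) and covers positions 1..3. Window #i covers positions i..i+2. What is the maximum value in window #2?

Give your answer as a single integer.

step 1: append 39 -> window=[39] (not full yet)
step 2: append 5 -> window=[39, 5] (not full yet)
step 3: append 38 -> window=[39, 5, 38] -> max=39
step 4: append 8 -> window=[5, 38, 8] -> max=38
Window #2 max = 38

Answer: 38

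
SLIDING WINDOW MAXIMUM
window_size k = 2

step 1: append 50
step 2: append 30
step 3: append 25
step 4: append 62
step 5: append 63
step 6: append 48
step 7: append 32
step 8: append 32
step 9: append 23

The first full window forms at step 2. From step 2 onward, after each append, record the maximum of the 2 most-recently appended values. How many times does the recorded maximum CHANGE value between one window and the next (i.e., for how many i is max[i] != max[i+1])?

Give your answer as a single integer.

step 1: append 50 -> window=[50] (not full yet)
step 2: append 30 -> window=[50, 30] -> max=50
step 3: append 25 -> window=[30, 25] -> max=30
step 4: append 62 -> window=[25, 62] -> max=62
step 5: append 63 -> window=[62, 63] -> max=63
step 6: append 48 -> window=[63, 48] -> max=63
step 7: append 32 -> window=[48, 32] -> max=48
step 8: append 32 -> window=[32, 32] -> max=32
step 9: append 23 -> window=[32, 23] -> max=32
Recorded maximums: 50 30 62 63 63 48 32 32
Changes between consecutive maximums: 5

Answer: 5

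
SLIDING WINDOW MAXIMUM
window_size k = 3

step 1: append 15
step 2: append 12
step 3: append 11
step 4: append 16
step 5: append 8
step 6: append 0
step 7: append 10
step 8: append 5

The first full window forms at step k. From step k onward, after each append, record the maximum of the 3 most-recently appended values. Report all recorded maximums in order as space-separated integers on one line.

Answer: 15 16 16 16 10 10

Derivation:
step 1: append 15 -> window=[15] (not full yet)
step 2: append 12 -> window=[15, 12] (not full yet)
step 3: append 11 -> window=[15, 12, 11] -> max=15
step 4: append 16 -> window=[12, 11, 16] -> max=16
step 5: append 8 -> window=[11, 16, 8] -> max=16
step 6: append 0 -> window=[16, 8, 0] -> max=16
step 7: append 10 -> window=[8, 0, 10] -> max=10
step 8: append 5 -> window=[0, 10, 5] -> max=10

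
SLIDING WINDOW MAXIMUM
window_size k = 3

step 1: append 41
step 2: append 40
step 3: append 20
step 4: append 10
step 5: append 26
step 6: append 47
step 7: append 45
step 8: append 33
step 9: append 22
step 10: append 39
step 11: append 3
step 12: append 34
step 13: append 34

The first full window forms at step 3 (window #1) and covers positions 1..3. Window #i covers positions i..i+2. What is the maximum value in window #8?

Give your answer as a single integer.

Answer: 39

Derivation:
step 1: append 41 -> window=[41] (not full yet)
step 2: append 40 -> window=[41, 40] (not full yet)
step 3: append 20 -> window=[41, 40, 20] -> max=41
step 4: append 10 -> window=[40, 20, 10] -> max=40
step 5: append 26 -> window=[20, 10, 26] -> max=26
step 6: append 47 -> window=[10, 26, 47] -> max=47
step 7: append 45 -> window=[26, 47, 45] -> max=47
step 8: append 33 -> window=[47, 45, 33] -> max=47
step 9: append 22 -> window=[45, 33, 22] -> max=45
step 10: append 39 -> window=[33, 22, 39] -> max=39
Window #8 max = 39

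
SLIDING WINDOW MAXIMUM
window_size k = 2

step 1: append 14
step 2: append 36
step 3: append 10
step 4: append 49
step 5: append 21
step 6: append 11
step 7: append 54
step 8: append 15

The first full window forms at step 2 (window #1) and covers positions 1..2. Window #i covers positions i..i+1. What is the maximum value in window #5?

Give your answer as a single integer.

step 1: append 14 -> window=[14] (not full yet)
step 2: append 36 -> window=[14, 36] -> max=36
step 3: append 10 -> window=[36, 10] -> max=36
step 4: append 49 -> window=[10, 49] -> max=49
step 5: append 21 -> window=[49, 21] -> max=49
step 6: append 11 -> window=[21, 11] -> max=21
Window #5 max = 21

Answer: 21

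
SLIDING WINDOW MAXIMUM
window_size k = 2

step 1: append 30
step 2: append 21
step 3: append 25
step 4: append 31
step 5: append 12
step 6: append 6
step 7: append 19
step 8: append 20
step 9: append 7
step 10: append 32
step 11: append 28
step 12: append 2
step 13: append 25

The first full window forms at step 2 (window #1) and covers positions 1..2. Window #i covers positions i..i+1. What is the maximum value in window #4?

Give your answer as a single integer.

step 1: append 30 -> window=[30] (not full yet)
step 2: append 21 -> window=[30, 21] -> max=30
step 3: append 25 -> window=[21, 25] -> max=25
step 4: append 31 -> window=[25, 31] -> max=31
step 5: append 12 -> window=[31, 12] -> max=31
Window #4 max = 31

Answer: 31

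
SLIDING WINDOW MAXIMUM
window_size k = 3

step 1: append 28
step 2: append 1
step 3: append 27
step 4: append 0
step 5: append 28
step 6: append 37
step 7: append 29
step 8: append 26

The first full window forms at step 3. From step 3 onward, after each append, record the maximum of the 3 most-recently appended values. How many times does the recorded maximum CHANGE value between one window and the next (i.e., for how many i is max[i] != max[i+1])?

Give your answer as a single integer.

Answer: 3

Derivation:
step 1: append 28 -> window=[28] (not full yet)
step 2: append 1 -> window=[28, 1] (not full yet)
step 3: append 27 -> window=[28, 1, 27] -> max=28
step 4: append 0 -> window=[1, 27, 0] -> max=27
step 5: append 28 -> window=[27, 0, 28] -> max=28
step 6: append 37 -> window=[0, 28, 37] -> max=37
step 7: append 29 -> window=[28, 37, 29] -> max=37
step 8: append 26 -> window=[37, 29, 26] -> max=37
Recorded maximums: 28 27 28 37 37 37
Changes between consecutive maximums: 3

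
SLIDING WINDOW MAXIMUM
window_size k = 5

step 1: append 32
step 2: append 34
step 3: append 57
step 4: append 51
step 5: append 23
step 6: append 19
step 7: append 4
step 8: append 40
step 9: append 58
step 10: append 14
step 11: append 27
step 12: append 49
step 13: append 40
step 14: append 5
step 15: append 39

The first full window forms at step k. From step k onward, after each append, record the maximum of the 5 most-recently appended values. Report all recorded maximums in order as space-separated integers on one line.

step 1: append 32 -> window=[32] (not full yet)
step 2: append 34 -> window=[32, 34] (not full yet)
step 3: append 57 -> window=[32, 34, 57] (not full yet)
step 4: append 51 -> window=[32, 34, 57, 51] (not full yet)
step 5: append 23 -> window=[32, 34, 57, 51, 23] -> max=57
step 6: append 19 -> window=[34, 57, 51, 23, 19] -> max=57
step 7: append 4 -> window=[57, 51, 23, 19, 4] -> max=57
step 8: append 40 -> window=[51, 23, 19, 4, 40] -> max=51
step 9: append 58 -> window=[23, 19, 4, 40, 58] -> max=58
step 10: append 14 -> window=[19, 4, 40, 58, 14] -> max=58
step 11: append 27 -> window=[4, 40, 58, 14, 27] -> max=58
step 12: append 49 -> window=[40, 58, 14, 27, 49] -> max=58
step 13: append 40 -> window=[58, 14, 27, 49, 40] -> max=58
step 14: append 5 -> window=[14, 27, 49, 40, 5] -> max=49
step 15: append 39 -> window=[27, 49, 40, 5, 39] -> max=49

Answer: 57 57 57 51 58 58 58 58 58 49 49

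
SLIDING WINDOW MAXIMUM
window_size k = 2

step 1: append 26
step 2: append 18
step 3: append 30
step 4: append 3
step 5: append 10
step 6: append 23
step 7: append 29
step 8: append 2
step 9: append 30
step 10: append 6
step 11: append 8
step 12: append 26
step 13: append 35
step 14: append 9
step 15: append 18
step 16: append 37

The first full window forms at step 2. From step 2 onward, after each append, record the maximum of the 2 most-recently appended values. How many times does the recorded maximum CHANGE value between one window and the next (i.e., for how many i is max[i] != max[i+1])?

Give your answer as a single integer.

Answer: 10

Derivation:
step 1: append 26 -> window=[26] (not full yet)
step 2: append 18 -> window=[26, 18] -> max=26
step 3: append 30 -> window=[18, 30] -> max=30
step 4: append 3 -> window=[30, 3] -> max=30
step 5: append 10 -> window=[3, 10] -> max=10
step 6: append 23 -> window=[10, 23] -> max=23
step 7: append 29 -> window=[23, 29] -> max=29
step 8: append 2 -> window=[29, 2] -> max=29
step 9: append 30 -> window=[2, 30] -> max=30
step 10: append 6 -> window=[30, 6] -> max=30
step 11: append 8 -> window=[6, 8] -> max=8
step 12: append 26 -> window=[8, 26] -> max=26
step 13: append 35 -> window=[26, 35] -> max=35
step 14: append 9 -> window=[35, 9] -> max=35
step 15: append 18 -> window=[9, 18] -> max=18
step 16: append 37 -> window=[18, 37] -> max=37
Recorded maximums: 26 30 30 10 23 29 29 30 30 8 26 35 35 18 37
Changes between consecutive maximums: 10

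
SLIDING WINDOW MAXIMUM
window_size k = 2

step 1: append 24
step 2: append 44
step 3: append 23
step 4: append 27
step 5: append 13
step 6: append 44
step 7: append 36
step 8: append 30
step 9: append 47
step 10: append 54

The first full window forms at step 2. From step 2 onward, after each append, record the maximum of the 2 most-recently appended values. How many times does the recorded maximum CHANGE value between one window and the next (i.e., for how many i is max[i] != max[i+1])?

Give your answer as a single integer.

Answer: 5

Derivation:
step 1: append 24 -> window=[24] (not full yet)
step 2: append 44 -> window=[24, 44] -> max=44
step 3: append 23 -> window=[44, 23] -> max=44
step 4: append 27 -> window=[23, 27] -> max=27
step 5: append 13 -> window=[27, 13] -> max=27
step 6: append 44 -> window=[13, 44] -> max=44
step 7: append 36 -> window=[44, 36] -> max=44
step 8: append 30 -> window=[36, 30] -> max=36
step 9: append 47 -> window=[30, 47] -> max=47
step 10: append 54 -> window=[47, 54] -> max=54
Recorded maximums: 44 44 27 27 44 44 36 47 54
Changes between consecutive maximums: 5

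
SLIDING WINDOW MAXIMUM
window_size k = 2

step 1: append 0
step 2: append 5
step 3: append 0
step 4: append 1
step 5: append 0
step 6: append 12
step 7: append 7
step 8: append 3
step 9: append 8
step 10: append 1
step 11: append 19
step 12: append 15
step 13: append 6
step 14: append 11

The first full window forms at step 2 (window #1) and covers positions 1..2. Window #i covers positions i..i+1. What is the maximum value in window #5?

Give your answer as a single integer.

Answer: 12

Derivation:
step 1: append 0 -> window=[0] (not full yet)
step 2: append 5 -> window=[0, 5] -> max=5
step 3: append 0 -> window=[5, 0] -> max=5
step 4: append 1 -> window=[0, 1] -> max=1
step 5: append 0 -> window=[1, 0] -> max=1
step 6: append 12 -> window=[0, 12] -> max=12
Window #5 max = 12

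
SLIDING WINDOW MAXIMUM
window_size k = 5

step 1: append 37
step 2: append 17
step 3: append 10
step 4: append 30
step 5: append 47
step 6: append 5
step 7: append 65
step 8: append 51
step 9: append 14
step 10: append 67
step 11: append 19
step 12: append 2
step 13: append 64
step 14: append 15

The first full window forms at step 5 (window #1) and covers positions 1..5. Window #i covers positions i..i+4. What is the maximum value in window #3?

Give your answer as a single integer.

step 1: append 37 -> window=[37] (not full yet)
step 2: append 17 -> window=[37, 17] (not full yet)
step 3: append 10 -> window=[37, 17, 10] (not full yet)
step 4: append 30 -> window=[37, 17, 10, 30] (not full yet)
step 5: append 47 -> window=[37, 17, 10, 30, 47] -> max=47
step 6: append 5 -> window=[17, 10, 30, 47, 5] -> max=47
step 7: append 65 -> window=[10, 30, 47, 5, 65] -> max=65
Window #3 max = 65

Answer: 65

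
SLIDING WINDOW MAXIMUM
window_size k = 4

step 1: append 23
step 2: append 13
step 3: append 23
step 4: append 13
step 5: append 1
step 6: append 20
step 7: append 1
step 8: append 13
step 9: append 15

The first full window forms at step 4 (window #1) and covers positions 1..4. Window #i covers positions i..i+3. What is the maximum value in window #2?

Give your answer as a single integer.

Answer: 23

Derivation:
step 1: append 23 -> window=[23] (not full yet)
step 2: append 13 -> window=[23, 13] (not full yet)
step 3: append 23 -> window=[23, 13, 23] (not full yet)
step 4: append 13 -> window=[23, 13, 23, 13] -> max=23
step 5: append 1 -> window=[13, 23, 13, 1] -> max=23
Window #2 max = 23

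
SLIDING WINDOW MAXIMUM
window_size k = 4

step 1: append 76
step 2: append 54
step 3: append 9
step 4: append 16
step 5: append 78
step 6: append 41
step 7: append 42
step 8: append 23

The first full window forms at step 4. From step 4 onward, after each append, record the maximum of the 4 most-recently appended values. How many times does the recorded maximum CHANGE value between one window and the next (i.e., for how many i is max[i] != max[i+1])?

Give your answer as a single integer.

step 1: append 76 -> window=[76] (not full yet)
step 2: append 54 -> window=[76, 54] (not full yet)
step 3: append 9 -> window=[76, 54, 9] (not full yet)
step 4: append 16 -> window=[76, 54, 9, 16] -> max=76
step 5: append 78 -> window=[54, 9, 16, 78] -> max=78
step 6: append 41 -> window=[9, 16, 78, 41] -> max=78
step 7: append 42 -> window=[16, 78, 41, 42] -> max=78
step 8: append 23 -> window=[78, 41, 42, 23] -> max=78
Recorded maximums: 76 78 78 78 78
Changes between consecutive maximums: 1

Answer: 1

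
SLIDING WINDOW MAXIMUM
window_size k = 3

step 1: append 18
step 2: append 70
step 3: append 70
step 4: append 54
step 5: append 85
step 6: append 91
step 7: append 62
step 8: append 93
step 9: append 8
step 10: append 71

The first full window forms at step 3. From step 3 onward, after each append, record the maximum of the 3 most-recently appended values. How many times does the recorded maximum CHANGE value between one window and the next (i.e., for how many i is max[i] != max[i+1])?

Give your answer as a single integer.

step 1: append 18 -> window=[18] (not full yet)
step 2: append 70 -> window=[18, 70] (not full yet)
step 3: append 70 -> window=[18, 70, 70] -> max=70
step 4: append 54 -> window=[70, 70, 54] -> max=70
step 5: append 85 -> window=[70, 54, 85] -> max=85
step 6: append 91 -> window=[54, 85, 91] -> max=91
step 7: append 62 -> window=[85, 91, 62] -> max=91
step 8: append 93 -> window=[91, 62, 93] -> max=93
step 9: append 8 -> window=[62, 93, 8] -> max=93
step 10: append 71 -> window=[93, 8, 71] -> max=93
Recorded maximums: 70 70 85 91 91 93 93 93
Changes between consecutive maximums: 3

Answer: 3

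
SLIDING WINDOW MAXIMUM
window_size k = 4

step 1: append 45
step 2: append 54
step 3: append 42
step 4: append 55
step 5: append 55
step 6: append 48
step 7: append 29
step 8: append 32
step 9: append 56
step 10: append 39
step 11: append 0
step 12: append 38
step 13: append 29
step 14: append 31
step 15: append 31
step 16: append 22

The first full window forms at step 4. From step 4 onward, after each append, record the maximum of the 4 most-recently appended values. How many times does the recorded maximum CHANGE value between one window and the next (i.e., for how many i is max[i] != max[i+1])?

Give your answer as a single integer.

step 1: append 45 -> window=[45] (not full yet)
step 2: append 54 -> window=[45, 54] (not full yet)
step 3: append 42 -> window=[45, 54, 42] (not full yet)
step 4: append 55 -> window=[45, 54, 42, 55] -> max=55
step 5: append 55 -> window=[54, 42, 55, 55] -> max=55
step 6: append 48 -> window=[42, 55, 55, 48] -> max=55
step 7: append 29 -> window=[55, 55, 48, 29] -> max=55
step 8: append 32 -> window=[55, 48, 29, 32] -> max=55
step 9: append 56 -> window=[48, 29, 32, 56] -> max=56
step 10: append 39 -> window=[29, 32, 56, 39] -> max=56
step 11: append 0 -> window=[32, 56, 39, 0] -> max=56
step 12: append 38 -> window=[56, 39, 0, 38] -> max=56
step 13: append 29 -> window=[39, 0, 38, 29] -> max=39
step 14: append 31 -> window=[0, 38, 29, 31] -> max=38
step 15: append 31 -> window=[38, 29, 31, 31] -> max=38
step 16: append 22 -> window=[29, 31, 31, 22] -> max=31
Recorded maximums: 55 55 55 55 55 56 56 56 56 39 38 38 31
Changes between consecutive maximums: 4

Answer: 4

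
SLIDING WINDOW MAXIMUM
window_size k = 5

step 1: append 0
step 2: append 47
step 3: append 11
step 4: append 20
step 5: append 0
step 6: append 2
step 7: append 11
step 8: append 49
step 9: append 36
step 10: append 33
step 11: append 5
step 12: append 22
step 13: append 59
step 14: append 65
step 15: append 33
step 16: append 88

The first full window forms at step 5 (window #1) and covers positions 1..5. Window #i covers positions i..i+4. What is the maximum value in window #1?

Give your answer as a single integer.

Answer: 47

Derivation:
step 1: append 0 -> window=[0] (not full yet)
step 2: append 47 -> window=[0, 47] (not full yet)
step 3: append 11 -> window=[0, 47, 11] (not full yet)
step 4: append 20 -> window=[0, 47, 11, 20] (not full yet)
step 5: append 0 -> window=[0, 47, 11, 20, 0] -> max=47
Window #1 max = 47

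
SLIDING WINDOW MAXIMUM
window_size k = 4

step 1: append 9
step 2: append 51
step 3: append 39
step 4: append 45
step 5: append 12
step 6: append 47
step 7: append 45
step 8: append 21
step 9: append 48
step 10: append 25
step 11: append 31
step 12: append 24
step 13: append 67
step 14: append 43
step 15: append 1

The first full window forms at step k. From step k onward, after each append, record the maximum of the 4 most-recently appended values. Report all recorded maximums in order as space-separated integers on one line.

step 1: append 9 -> window=[9] (not full yet)
step 2: append 51 -> window=[9, 51] (not full yet)
step 3: append 39 -> window=[9, 51, 39] (not full yet)
step 4: append 45 -> window=[9, 51, 39, 45] -> max=51
step 5: append 12 -> window=[51, 39, 45, 12] -> max=51
step 6: append 47 -> window=[39, 45, 12, 47] -> max=47
step 7: append 45 -> window=[45, 12, 47, 45] -> max=47
step 8: append 21 -> window=[12, 47, 45, 21] -> max=47
step 9: append 48 -> window=[47, 45, 21, 48] -> max=48
step 10: append 25 -> window=[45, 21, 48, 25] -> max=48
step 11: append 31 -> window=[21, 48, 25, 31] -> max=48
step 12: append 24 -> window=[48, 25, 31, 24] -> max=48
step 13: append 67 -> window=[25, 31, 24, 67] -> max=67
step 14: append 43 -> window=[31, 24, 67, 43] -> max=67
step 15: append 1 -> window=[24, 67, 43, 1] -> max=67

Answer: 51 51 47 47 47 48 48 48 48 67 67 67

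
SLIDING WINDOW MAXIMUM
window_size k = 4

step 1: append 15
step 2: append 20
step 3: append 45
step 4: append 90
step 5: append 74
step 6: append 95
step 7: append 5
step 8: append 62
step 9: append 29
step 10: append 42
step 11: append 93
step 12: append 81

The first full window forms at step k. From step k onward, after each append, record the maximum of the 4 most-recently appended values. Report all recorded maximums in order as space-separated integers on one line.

step 1: append 15 -> window=[15] (not full yet)
step 2: append 20 -> window=[15, 20] (not full yet)
step 3: append 45 -> window=[15, 20, 45] (not full yet)
step 4: append 90 -> window=[15, 20, 45, 90] -> max=90
step 5: append 74 -> window=[20, 45, 90, 74] -> max=90
step 6: append 95 -> window=[45, 90, 74, 95] -> max=95
step 7: append 5 -> window=[90, 74, 95, 5] -> max=95
step 8: append 62 -> window=[74, 95, 5, 62] -> max=95
step 9: append 29 -> window=[95, 5, 62, 29] -> max=95
step 10: append 42 -> window=[5, 62, 29, 42] -> max=62
step 11: append 93 -> window=[62, 29, 42, 93] -> max=93
step 12: append 81 -> window=[29, 42, 93, 81] -> max=93

Answer: 90 90 95 95 95 95 62 93 93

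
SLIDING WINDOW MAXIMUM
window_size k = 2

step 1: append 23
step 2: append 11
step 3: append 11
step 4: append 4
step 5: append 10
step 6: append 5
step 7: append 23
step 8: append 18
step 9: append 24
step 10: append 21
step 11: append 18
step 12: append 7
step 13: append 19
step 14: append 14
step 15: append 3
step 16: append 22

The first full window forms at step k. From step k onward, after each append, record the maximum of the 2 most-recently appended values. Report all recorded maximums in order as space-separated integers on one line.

step 1: append 23 -> window=[23] (not full yet)
step 2: append 11 -> window=[23, 11] -> max=23
step 3: append 11 -> window=[11, 11] -> max=11
step 4: append 4 -> window=[11, 4] -> max=11
step 5: append 10 -> window=[4, 10] -> max=10
step 6: append 5 -> window=[10, 5] -> max=10
step 7: append 23 -> window=[5, 23] -> max=23
step 8: append 18 -> window=[23, 18] -> max=23
step 9: append 24 -> window=[18, 24] -> max=24
step 10: append 21 -> window=[24, 21] -> max=24
step 11: append 18 -> window=[21, 18] -> max=21
step 12: append 7 -> window=[18, 7] -> max=18
step 13: append 19 -> window=[7, 19] -> max=19
step 14: append 14 -> window=[19, 14] -> max=19
step 15: append 3 -> window=[14, 3] -> max=14
step 16: append 22 -> window=[3, 22] -> max=22

Answer: 23 11 11 10 10 23 23 24 24 21 18 19 19 14 22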